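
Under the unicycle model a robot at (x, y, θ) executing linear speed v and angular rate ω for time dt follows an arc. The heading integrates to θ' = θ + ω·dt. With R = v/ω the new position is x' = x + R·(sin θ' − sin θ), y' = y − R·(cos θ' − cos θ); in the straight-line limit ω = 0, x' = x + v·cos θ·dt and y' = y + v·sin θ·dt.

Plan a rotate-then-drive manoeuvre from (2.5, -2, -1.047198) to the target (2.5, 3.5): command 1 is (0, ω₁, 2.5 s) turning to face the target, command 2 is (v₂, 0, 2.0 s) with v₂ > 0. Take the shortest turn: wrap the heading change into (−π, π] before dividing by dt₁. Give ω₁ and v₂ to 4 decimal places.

heading to target = atan2(3.5−-2, 2.5−2.5) = 1.5708
Δθ = wrap(1.5708 − -1.0472) = 2.6180; ω₁ = Δθ/dt₁ = 1.0472
distance = √((2.5−2.5)² + (3.5−-2)²) = 5.5000; v₂ = distance/dt₂ = 2.7500

ω₁ = 1.0472, v₂ = 2.7500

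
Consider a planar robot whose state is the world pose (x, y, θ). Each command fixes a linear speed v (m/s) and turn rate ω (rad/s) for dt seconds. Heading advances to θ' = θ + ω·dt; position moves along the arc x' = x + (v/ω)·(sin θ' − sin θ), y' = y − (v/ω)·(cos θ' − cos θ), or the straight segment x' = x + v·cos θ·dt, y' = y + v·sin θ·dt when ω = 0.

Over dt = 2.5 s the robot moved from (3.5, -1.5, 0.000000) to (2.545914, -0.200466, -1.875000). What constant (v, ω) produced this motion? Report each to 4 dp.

v = -0.7500, ω = -0.7500

Δθ = -1.875000 − 0.000000 = -1.875000
ω = Δθ/dt = -1.875000/2.5 = -0.7500
R = −Δy/(cos θ' − cos θ) = 1.0000
v = R·ω = 1.0000·-0.7500 = -0.7500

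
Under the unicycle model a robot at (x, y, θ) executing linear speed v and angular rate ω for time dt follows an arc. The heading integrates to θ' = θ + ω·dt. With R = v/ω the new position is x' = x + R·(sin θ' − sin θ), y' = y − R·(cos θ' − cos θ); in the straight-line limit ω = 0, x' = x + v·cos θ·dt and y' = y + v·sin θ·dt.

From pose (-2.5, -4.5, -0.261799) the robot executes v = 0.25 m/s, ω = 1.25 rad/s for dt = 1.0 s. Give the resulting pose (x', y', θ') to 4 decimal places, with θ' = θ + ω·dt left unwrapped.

θ' = -0.2618 + 1.25·1.0 = 0.9882
R = v/ω = 0.25/1.25 = 0.2000
x' = -2.5 + 0.2000·(sin 0.9882 − sin -0.2618) = -2.2812
y' = -4.5 − 0.2000·(cos 0.9882 − cos -0.2618) = -4.4169

(-2.2812, -4.4169, 0.9882)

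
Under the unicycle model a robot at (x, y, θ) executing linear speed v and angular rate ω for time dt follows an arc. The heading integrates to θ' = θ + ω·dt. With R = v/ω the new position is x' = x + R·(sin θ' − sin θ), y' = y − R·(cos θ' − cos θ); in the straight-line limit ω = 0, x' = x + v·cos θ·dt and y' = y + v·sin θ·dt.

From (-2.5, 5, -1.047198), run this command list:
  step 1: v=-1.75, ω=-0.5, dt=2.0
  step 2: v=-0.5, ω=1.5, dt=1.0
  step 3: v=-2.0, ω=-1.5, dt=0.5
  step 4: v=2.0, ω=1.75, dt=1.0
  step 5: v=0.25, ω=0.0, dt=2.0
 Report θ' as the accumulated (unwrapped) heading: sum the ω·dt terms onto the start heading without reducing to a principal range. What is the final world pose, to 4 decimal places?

(-1.2420, 9.0708, 0.4528)

step 1: θ'=-2.0472 (R=3.5000) → pose (-2.5792, 8.3550, -2.0472)
step 2: θ'=-0.5472 (R=-0.3333) → pose (-2.7020, 8.7926, -0.5472)
step 3: θ'=-1.2972 (R=1.3333) → pose (-3.2920, 9.5710, -1.2972)
step 4: θ'=0.4528 (R=1.1429) → pose (-1.6917, 8.8521, 0.4528)
step 5: θ'=0.4528 (straight) → pose (-1.2420, 9.0708, 0.4528)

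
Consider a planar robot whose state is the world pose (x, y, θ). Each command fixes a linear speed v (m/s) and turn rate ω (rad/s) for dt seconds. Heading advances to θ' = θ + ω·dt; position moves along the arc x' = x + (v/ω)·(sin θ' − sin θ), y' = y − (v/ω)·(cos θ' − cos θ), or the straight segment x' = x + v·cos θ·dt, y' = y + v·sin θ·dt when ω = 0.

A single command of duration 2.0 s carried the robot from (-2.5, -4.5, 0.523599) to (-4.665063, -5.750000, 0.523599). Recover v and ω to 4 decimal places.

Δθ = 0.523599 − 0.523599 = 0.000000
ω = Δθ/dt = 0.000000/2.0 = 0.0000
ω = 0 → v = (Δx·cos θ + Δy·sin θ)/dt = -1.2500

v = -1.2500, ω = 0.0000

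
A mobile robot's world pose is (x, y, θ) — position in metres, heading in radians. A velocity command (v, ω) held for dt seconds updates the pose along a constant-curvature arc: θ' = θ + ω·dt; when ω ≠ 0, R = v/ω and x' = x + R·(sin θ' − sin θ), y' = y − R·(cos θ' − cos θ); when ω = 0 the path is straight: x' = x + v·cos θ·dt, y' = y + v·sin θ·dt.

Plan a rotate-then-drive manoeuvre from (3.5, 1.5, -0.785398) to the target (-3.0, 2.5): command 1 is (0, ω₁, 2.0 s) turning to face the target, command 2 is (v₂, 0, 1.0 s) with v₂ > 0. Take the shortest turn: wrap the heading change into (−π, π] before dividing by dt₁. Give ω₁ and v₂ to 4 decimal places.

heading to target = atan2(2.5−1.5, -3−3.5) = 2.9889
Δθ = wrap(2.9889 − -0.7854) = -2.5088; ω₁ = Δθ/dt₁ = -1.2544
distance = √((-3−3.5)² + (2.5−1.5)²) = 6.5765; v₂ = distance/dt₂ = 6.5765

ω₁ = -1.2544, v₂ = 6.5765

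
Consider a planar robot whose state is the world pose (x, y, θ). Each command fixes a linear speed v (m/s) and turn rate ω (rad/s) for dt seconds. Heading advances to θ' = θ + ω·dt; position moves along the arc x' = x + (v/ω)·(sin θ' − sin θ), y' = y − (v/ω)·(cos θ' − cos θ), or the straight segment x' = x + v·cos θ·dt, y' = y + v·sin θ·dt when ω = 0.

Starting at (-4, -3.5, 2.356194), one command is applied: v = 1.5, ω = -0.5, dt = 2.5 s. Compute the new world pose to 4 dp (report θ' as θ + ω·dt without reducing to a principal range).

θ' = 2.3562 + -0.5·2.5 = 1.1062
R = v/ω = 1.5/-0.5 = -3.0000
x' = -4 + -3.0000·(sin 1.1062 − sin 2.3562) = -4.5607
y' = -3.5 − -3.0000·(cos 1.1062 − cos 2.3562) = -0.0345

(-4.5607, -0.0345, 1.1062)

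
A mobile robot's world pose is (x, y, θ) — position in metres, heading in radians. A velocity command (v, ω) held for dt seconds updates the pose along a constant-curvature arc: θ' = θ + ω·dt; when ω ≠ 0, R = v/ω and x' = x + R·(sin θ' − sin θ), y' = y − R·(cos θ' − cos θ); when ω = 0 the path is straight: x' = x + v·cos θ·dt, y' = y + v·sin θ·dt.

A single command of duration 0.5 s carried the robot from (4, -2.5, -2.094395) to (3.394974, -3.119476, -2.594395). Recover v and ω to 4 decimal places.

Δθ = -2.594395 − -2.094395 = -0.500000
ω = Δθ/dt = -0.500000/0.5 = -1.0000
R = −Δy/(cos θ' − cos θ) = -1.7500
v = R·ω = -1.7500·-1.0000 = 1.7500

v = 1.7500, ω = -1.0000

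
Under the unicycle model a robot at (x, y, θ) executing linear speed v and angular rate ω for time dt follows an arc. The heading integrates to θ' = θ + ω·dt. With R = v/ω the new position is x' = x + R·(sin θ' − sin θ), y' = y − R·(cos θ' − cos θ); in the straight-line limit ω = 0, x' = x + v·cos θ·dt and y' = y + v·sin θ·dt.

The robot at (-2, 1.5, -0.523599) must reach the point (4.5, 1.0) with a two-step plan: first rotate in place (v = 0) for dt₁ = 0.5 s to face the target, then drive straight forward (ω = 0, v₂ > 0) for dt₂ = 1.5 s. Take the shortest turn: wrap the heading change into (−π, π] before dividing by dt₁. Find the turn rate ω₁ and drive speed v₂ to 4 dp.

ω₁ = 0.8937, v₂ = 4.3461

heading to target = atan2(1−1.5, 4.5−-2) = -0.0768
Δθ = wrap(-0.0768 − -0.5236) = 0.4468; ω₁ = Δθ/dt₁ = 0.8937
distance = √((4.5−-2)² + (1−1.5)²) = 6.5192; v₂ = distance/dt₂ = 4.3461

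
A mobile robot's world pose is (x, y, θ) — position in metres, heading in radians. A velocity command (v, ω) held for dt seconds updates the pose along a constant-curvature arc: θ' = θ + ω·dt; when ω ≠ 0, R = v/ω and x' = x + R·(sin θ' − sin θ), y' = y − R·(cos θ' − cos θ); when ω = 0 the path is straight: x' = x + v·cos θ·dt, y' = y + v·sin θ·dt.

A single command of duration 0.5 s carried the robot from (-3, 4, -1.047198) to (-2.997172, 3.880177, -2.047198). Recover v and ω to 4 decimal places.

v = 0.2500, ω = -2.0000

Δθ = -2.047198 − -1.047198 = -1.000000
ω = Δθ/dt = -1.000000/0.5 = -2.0000
R = −Δy/(cos θ' − cos θ) = -0.1250
v = R·ω = -0.1250·-2.0000 = 0.2500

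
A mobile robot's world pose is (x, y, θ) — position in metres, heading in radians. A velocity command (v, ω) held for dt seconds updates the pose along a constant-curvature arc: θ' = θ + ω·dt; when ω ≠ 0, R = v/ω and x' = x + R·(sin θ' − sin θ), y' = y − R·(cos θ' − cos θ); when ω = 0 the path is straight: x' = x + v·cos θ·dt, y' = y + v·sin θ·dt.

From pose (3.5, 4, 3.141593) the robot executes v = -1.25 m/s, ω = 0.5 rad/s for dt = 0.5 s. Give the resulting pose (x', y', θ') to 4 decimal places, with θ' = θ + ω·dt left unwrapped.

θ' = 3.1416 + 0.5·0.5 = 3.3916
R = v/ω = -1.25/0.5 = -2.5000
x' = 3.5 + -2.5000·(sin 3.3916 − sin 3.1416) = 4.1185
y' = 4 − -2.5000·(cos 3.3916 − cos 3.1416) = 4.0777

(4.1185, 4.0777, 3.3916)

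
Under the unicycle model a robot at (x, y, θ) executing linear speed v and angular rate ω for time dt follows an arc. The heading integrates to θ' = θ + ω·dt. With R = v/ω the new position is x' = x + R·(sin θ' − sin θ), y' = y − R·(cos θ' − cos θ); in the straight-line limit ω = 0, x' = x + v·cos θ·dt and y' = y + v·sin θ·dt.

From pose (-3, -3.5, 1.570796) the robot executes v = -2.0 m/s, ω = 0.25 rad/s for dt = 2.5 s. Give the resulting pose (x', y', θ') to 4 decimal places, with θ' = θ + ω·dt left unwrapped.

(-1.4877, -8.1808, 2.1958)

θ' = 1.5708 + 0.25·2.5 = 2.1958
R = v/ω = -2.0/0.25 = -8.0000
x' = -3 + -8.0000·(sin 2.1958 − sin 1.5708) = -1.4877
y' = -3.5 − -8.0000·(cos 2.1958 − cos 1.5708) = -8.1808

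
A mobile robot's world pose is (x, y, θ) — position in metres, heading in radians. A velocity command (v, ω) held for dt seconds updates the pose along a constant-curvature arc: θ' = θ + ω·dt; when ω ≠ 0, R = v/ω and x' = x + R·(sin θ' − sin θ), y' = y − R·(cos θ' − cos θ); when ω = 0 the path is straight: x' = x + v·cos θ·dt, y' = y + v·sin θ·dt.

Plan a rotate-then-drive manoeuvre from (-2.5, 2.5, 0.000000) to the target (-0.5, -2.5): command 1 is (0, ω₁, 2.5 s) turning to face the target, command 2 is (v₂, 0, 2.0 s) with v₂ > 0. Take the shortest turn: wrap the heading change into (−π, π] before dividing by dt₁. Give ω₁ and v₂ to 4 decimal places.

heading to target = atan2(-2.5−2.5, -0.5−-2.5) = -1.1903
Δθ = wrap(-1.1903 − 0.0000) = -1.1903; ω₁ = Δθ/dt₁ = -0.4761
distance = √((-0.5−-2.5)² + (-2.5−2.5)²) = 5.3852; v₂ = distance/dt₂ = 2.6926

ω₁ = -0.4761, v₂ = 2.6926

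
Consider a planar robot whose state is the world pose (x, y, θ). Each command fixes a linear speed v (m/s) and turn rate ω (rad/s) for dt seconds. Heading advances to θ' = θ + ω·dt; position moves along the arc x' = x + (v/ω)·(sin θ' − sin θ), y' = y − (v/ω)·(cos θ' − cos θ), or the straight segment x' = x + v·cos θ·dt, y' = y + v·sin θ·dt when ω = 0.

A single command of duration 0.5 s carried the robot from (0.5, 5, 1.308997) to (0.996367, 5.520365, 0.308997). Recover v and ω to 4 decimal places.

v = 1.5000, ω = -2.0000

Δθ = 0.308997 − 1.308997 = -1.000000
ω = Δθ/dt = -1.000000/0.5 = -2.0000
R = −Δy/(cos θ' − cos θ) = -0.7500
v = R·ω = -0.7500·-2.0000 = 1.5000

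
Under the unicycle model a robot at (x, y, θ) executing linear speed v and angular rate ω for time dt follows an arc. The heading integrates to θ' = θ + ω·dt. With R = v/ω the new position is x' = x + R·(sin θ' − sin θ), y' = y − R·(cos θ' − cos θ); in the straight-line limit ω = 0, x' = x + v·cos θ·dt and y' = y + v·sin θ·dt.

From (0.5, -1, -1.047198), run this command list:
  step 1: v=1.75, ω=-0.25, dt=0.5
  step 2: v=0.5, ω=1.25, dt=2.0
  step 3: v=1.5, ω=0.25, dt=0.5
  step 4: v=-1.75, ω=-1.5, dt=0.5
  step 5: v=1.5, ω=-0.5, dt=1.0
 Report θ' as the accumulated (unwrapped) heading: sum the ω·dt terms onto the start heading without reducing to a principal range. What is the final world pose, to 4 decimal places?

(2.7109, -1.0902, 0.2028)

step 1: θ'=-1.1722 (R=-7.0000) → pose (0.8891, -1.7831, -1.1722)
step 2: θ'=1.3278 (R=0.4000) → pose (1.6460, -1.7241, 1.3278)
step 3: θ'=1.4528 (R=6.0000) → pose (1.7805, -0.9868, 1.4528)
step 4: θ'=0.7028 (R=1.1667) → pose (1.3760, -1.7396, 0.7028)
step 5: θ'=0.2028 (R=-3.0000) → pose (2.7109, -1.0902, 0.2028)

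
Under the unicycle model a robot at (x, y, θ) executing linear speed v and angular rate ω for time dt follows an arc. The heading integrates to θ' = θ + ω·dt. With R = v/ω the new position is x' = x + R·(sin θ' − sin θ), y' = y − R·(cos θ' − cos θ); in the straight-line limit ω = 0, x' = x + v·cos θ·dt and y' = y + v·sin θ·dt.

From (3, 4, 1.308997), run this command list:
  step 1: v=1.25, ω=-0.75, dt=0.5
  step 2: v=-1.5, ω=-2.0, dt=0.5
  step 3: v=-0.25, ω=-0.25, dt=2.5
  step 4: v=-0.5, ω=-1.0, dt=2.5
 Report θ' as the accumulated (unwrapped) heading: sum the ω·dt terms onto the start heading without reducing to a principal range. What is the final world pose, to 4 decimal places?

step 1: θ'=0.9340 (R=-1.6667) → pose (3.2699, 4.5597, 0.9340)
step 2: θ'=-0.0660 (R=0.7500) → pose (2.6174, 4.2573, -0.0660)
step 3: θ'=-0.6910 (R=1.0000) → pose (2.0460, 4.4845, -0.6910)
step 4: θ'=-3.1910 (R=0.5000) → pose (2.3894, 5.3692, -3.1910)

(2.3894, 5.3692, -3.1910)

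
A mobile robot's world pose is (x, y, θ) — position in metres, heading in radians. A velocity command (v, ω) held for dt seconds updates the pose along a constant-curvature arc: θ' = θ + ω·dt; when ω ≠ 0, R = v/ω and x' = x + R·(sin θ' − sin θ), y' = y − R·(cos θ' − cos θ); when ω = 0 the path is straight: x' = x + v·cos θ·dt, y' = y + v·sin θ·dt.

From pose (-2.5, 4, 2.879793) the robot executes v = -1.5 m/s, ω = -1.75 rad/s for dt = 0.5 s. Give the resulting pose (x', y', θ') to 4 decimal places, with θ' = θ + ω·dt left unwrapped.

(-1.9442, 3.5325, 2.0048)

θ' = 2.8798 + -1.75·0.5 = 2.0048
R = v/ω = -1.5/-1.75 = 0.8571
x' = -2.5 + 0.8571·(sin 2.0048 − sin 2.8798) = -1.9442
y' = 4 − 0.8571·(cos 2.0048 − cos 2.8798) = 3.5325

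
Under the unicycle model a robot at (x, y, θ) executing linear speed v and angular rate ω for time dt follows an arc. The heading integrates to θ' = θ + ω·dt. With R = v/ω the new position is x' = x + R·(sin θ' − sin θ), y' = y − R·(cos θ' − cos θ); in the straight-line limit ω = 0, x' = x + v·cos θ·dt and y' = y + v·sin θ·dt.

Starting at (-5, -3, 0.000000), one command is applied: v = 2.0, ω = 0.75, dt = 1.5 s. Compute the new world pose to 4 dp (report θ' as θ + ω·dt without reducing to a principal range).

(-2.5940, -1.4831, 1.1250)

θ' = 0.0000 + 0.75·1.5 = 1.1250
R = v/ω = 2.0/0.75 = 2.6667
x' = -5 + 2.6667·(sin 1.1250 − sin 0.0000) = -2.5940
y' = -3 − 2.6667·(cos 1.1250 − cos 0.0000) = -1.4831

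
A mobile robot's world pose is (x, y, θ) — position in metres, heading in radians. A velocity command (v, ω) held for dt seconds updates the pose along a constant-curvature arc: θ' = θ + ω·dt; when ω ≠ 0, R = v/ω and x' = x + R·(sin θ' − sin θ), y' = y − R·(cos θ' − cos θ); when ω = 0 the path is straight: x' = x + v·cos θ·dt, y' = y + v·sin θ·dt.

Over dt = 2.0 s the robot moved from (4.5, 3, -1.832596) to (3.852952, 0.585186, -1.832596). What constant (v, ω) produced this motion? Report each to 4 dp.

Δθ = -1.832596 − -1.832596 = 0.000000
ω = Δθ/dt = 0.000000/2.0 = 0.0000
ω = 0 → v = (Δx·cos θ + Δy·sin θ)/dt = 1.2500

v = 1.2500, ω = 0.0000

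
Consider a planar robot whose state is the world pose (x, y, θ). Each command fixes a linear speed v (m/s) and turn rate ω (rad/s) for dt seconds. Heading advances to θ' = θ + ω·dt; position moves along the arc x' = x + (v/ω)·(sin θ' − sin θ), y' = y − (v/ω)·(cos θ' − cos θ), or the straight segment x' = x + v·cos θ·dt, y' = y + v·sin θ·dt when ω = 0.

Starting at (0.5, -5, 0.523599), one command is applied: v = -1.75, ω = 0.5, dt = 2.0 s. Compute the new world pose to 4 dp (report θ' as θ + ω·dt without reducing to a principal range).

(-1.2461, -7.8660, 1.5236)

θ' = 0.5236 + 0.5·2.0 = 1.5236
R = v/ω = -1.75/0.5 = -3.5000
x' = 0.5 + -3.5000·(sin 1.5236 − sin 0.5236) = -1.2461
y' = -5 − -3.5000·(cos 1.5236 − cos 0.5236) = -7.8660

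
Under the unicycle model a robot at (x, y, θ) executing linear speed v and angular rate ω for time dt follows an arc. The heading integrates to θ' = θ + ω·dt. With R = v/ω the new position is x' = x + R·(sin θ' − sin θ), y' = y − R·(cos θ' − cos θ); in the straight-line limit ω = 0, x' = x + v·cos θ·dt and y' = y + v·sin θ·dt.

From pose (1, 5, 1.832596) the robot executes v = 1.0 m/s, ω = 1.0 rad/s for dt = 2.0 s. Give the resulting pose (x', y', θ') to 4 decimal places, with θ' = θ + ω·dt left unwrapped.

θ' = 1.8326 + 1.0·2.0 = 3.8326
R = v/ω = 1.0/1.0 = 1.0000
x' = 1 + 1.0000·(sin 3.8326 − sin 1.8326) = -0.6032
y' = 5 − 1.0000·(cos 3.8326 − cos 1.8326) = 5.5118

(-0.6032, 5.5118, 3.8326)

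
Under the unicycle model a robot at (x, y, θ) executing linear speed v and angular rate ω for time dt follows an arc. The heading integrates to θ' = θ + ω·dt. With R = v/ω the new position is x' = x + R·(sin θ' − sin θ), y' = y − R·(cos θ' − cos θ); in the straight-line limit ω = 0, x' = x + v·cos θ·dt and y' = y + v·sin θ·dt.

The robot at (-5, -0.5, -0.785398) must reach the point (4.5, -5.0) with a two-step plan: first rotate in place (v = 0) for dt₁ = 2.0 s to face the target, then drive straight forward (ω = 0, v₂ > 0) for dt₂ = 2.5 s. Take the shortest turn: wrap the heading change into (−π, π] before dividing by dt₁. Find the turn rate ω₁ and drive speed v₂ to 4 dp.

ω₁ = 0.1715, v₂ = 4.2048

heading to target = atan2(-5−-0.5, 4.5−-5) = -0.4424
Δθ = wrap(-0.4424 − -0.7854) = 0.3430; ω₁ = Δθ/dt₁ = 0.1715
distance = √((4.5−-5)² + (-5−-0.5)²) = 10.5119; v₂ = distance/dt₂ = 4.2048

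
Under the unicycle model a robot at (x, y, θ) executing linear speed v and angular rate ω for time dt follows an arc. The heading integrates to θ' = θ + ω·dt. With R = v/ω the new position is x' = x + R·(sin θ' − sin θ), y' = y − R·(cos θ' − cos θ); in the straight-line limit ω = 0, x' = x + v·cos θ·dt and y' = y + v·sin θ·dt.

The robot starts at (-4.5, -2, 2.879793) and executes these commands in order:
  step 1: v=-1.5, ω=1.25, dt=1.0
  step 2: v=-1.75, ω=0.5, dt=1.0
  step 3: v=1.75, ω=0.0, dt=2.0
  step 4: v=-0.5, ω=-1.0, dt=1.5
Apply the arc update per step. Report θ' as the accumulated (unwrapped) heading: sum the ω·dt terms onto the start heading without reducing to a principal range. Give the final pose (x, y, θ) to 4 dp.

step 1: θ'=4.1298 (R=-1.2000) → pose (-3.1874, -1.5011, 4.1298)
step 2: θ'=4.6298 (R=-3.5000) → pose (-2.6219, 0.1358, 4.6298)
step 3: θ'=4.6298 (straight) → pose (-2.9107, -3.3523, 4.6298)
step 4: θ'=3.1298 (R=0.5000) → pose (-2.4065, -2.8936, 3.1298)

(-2.4065, -2.8936, 3.1298)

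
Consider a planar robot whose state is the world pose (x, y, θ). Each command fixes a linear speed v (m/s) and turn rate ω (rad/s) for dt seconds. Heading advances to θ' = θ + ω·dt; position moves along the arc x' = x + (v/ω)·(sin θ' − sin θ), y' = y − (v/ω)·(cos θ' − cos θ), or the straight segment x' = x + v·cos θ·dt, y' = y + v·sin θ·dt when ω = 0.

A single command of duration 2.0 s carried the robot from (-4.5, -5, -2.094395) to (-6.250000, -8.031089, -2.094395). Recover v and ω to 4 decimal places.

Δθ = -2.094395 − -2.094395 = 0.000000
ω = Δθ/dt = 0.000000/2.0 = 0.0000
ω = 0 → v = (Δx·cos θ + Δy·sin θ)/dt = 1.7500

v = 1.7500, ω = 0.0000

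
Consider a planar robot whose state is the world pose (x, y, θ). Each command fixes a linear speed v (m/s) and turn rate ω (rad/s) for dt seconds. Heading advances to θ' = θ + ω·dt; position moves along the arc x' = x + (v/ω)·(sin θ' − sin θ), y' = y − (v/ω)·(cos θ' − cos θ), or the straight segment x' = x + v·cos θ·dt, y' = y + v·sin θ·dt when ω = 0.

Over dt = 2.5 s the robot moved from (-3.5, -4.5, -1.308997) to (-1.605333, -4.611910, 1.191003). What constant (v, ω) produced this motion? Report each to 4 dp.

Δθ = 1.191003 − -1.308997 = 2.500000
ω = Δθ/dt = 2.500000/2.5 = 1.0000
R = Δx/(sin θ' − sin θ) = 1.0000
v = R·ω = 1.0000·1.0000 = 1.0000

v = 1.0000, ω = 1.0000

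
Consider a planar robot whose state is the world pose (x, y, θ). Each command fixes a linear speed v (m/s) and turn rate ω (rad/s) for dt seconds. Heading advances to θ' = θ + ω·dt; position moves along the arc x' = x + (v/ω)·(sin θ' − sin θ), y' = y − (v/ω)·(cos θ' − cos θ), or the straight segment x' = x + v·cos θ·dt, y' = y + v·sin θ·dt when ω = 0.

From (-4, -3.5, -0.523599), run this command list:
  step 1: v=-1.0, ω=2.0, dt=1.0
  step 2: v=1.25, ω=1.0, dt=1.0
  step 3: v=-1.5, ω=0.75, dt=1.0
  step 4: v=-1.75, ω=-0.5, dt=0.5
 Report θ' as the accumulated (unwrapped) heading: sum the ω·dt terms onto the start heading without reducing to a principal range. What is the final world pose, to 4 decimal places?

step 1: θ'=1.4764 (R=-0.5000) → pose (-4.7478, -3.8859, 1.4764)
step 2: θ'=2.4764 (R=1.2500) → pose (-5.2207, -2.7846, 2.4764)
step 3: θ'=3.2264 (R=-2.0000) → pose (-3.8169, -3.2038, 3.2264)
step 4: θ'=2.9764 (R=3.5000) → pose (-2.9448, -3.2388, 2.9764)

(-2.9448, -3.2388, 2.9764)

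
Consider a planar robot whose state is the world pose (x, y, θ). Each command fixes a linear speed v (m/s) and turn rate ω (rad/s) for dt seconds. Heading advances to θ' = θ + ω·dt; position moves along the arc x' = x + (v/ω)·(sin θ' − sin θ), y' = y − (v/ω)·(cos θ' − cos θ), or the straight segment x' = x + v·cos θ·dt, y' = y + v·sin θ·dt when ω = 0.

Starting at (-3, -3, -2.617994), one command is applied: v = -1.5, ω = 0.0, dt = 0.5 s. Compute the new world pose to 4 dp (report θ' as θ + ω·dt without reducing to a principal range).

(-2.3505, -2.6250, -2.6180)

θ' = -2.6180 + 0.0·0.5 = -2.6180
ω = 0 → straight: x' = -3 + -1.5·cos(-2.6180)·0.5 = -2.3505
y' = -3 + -1.5·sin(-2.6180)·0.5 = -2.6250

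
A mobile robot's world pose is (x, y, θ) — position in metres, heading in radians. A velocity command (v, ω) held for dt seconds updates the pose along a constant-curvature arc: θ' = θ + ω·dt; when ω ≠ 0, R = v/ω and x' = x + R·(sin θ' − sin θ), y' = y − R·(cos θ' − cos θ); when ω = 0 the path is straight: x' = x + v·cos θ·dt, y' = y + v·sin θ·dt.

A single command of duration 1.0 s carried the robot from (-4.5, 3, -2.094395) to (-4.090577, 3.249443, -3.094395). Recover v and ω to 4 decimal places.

v = -0.5000, ω = -1.0000

Δθ = -3.094395 − -2.094395 = -1.000000
ω = Δθ/dt = -1.000000/1.0 = -1.0000
R = Δx/(sin θ' − sin θ) = 0.5000
v = R·ω = 0.5000·-1.0000 = -0.5000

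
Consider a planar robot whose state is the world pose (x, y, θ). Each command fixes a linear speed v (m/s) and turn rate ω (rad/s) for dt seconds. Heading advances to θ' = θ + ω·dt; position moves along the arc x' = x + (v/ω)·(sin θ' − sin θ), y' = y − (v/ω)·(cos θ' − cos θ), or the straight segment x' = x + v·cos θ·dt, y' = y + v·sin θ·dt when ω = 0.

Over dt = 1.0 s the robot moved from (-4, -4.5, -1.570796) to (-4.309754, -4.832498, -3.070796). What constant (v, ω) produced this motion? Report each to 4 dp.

v = 0.5000, ω = -1.5000

Δθ = -3.070796 − -1.570796 = -1.500000
ω = Δθ/dt = -1.500000/1.0 = -1.5000
R = −Δy/(cos θ' − cos θ) = -0.3333
v = R·ω = -0.3333·-1.5000 = 0.5000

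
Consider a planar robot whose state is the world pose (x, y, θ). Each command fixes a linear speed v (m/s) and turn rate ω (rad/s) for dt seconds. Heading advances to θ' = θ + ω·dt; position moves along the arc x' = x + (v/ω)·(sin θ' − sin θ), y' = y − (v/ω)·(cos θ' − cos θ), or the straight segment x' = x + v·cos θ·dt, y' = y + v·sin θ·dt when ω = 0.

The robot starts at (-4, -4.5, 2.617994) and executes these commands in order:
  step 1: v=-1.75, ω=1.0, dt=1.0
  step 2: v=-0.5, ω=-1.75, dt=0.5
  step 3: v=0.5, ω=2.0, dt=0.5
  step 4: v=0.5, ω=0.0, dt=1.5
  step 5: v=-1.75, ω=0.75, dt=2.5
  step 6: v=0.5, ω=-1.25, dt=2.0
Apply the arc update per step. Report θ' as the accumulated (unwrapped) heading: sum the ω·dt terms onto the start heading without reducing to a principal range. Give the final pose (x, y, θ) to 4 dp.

step 1: θ'=3.6180 (R=-1.7500) → pose (-2.3225, -4.5396, 3.6180)
step 2: θ'=2.7430 (R=0.2857) → pose (-2.0806, -4.5302, 2.7430)
step 3: θ'=3.7430 (R=0.2500) → pose (-2.3190, -4.5544, 3.7430)
step 4: θ'=3.7430 (straight) → pose (-2.9374, -4.9788, 3.7430)
step 5: θ'=5.6180 (R=-2.3333) → pose (-2.8175, -1.2190, 5.6180)
step 6: θ'=3.1180 (R=-0.4000) → pose (-3.0738, -1.9336, 3.1180)

(-3.0738, -1.9336, 3.1180)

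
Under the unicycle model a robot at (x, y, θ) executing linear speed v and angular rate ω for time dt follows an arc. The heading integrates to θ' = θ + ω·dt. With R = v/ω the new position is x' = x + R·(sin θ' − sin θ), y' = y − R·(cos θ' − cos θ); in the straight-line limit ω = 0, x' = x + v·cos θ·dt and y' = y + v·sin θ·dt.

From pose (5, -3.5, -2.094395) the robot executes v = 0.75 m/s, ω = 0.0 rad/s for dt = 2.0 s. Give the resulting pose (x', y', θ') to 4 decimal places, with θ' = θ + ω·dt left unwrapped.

θ' = -2.0944 + 0.0·2.0 = -2.0944
ω = 0 → straight: x' = 5 + 0.75·cos(-2.0944)·2.0 = 4.2500
y' = -3.5 + 0.75·sin(-2.0944)·2.0 = -4.7990

(4.2500, -4.7990, -2.0944)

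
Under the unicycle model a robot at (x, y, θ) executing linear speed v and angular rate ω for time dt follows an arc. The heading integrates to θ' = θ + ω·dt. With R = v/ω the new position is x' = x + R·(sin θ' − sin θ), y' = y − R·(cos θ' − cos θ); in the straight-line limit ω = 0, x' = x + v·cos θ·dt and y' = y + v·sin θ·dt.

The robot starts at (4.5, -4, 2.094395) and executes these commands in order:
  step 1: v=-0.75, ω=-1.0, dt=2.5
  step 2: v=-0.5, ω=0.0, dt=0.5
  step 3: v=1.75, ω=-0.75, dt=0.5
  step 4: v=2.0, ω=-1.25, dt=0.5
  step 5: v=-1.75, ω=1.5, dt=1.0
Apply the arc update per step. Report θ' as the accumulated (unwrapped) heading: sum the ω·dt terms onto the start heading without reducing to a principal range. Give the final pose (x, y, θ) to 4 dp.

step 1: θ'=-0.4056 (R=0.7500) → pose (3.5545, -5.0641, -0.4056)
step 2: θ'=-0.4056 (straight) → pose (3.3248, -4.9655, -0.4056)
step 3: θ'=-0.7806 (R=-2.3333) → pose (4.0461, -5.4517, -0.7806)
step 4: θ'=-1.4056 (R=-1.6000) → pose (4.4984, -6.3254, -1.4056)
step 5: θ'=0.0944 (R=-1.1667) → pose (3.2377, -5.3558, 0.0944)

(3.2377, -5.3558, 0.0944)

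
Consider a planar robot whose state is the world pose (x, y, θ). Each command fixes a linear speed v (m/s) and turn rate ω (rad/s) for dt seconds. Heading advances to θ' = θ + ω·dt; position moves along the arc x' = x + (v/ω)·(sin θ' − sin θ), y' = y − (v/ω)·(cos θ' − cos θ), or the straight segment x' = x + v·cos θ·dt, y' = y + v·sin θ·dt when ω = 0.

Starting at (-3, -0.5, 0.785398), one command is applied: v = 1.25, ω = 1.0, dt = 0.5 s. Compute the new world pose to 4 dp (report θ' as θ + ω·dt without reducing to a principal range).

(-2.6844, 0.0320, 1.2854)

θ' = 0.7854 + 1.0·0.5 = 1.2854
R = v/ω = 1.25/1.0 = 1.2500
x' = -3 + 1.2500·(sin 1.2854 − sin 0.7854) = -2.6844
y' = -0.5 − 1.2500·(cos 1.2854 − cos 0.7854) = 0.0320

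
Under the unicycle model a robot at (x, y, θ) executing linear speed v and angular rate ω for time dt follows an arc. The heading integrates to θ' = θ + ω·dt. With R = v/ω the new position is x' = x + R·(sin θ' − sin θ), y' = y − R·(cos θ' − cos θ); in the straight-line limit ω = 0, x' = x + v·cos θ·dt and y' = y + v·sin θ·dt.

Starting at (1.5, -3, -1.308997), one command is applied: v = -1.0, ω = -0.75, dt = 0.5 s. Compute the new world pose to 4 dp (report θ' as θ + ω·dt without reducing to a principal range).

θ' = -1.3090 + -0.75·0.5 = -1.6840
R = v/ω = -1.0/-0.75 = 1.3333
x' = 1.5 + 1.3333·(sin -1.6840 − sin -1.3090) = 1.4631
y' = -3 − 1.3333·(cos -1.6840 − cos -1.3090) = -2.5043

(1.4631, -2.5043, -1.6840)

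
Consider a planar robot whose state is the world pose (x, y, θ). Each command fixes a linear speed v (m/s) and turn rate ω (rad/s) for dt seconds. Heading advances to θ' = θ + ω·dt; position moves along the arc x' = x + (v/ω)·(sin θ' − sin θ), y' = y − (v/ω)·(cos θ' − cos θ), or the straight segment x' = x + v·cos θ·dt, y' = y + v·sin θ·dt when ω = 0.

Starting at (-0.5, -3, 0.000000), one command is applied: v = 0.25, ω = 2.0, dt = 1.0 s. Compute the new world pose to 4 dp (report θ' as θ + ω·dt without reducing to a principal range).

(-0.3863, -2.8230, 2.0000)

θ' = 0.0000 + 2.0·1.0 = 2.0000
R = v/ω = 0.25/2.0 = 0.1250
x' = -0.5 + 0.1250·(sin 2.0000 − sin 0.0000) = -0.3863
y' = -3 − 0.1250·(cos 2.0000 − cos 0.0000) = -2.8230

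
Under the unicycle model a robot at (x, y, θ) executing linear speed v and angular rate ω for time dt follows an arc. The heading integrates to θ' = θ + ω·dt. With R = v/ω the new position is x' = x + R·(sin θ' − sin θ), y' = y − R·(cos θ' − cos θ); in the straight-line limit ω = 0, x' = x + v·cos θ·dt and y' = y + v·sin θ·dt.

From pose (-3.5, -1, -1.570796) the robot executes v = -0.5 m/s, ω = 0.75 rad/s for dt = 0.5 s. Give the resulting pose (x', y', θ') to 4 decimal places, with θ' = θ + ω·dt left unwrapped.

θ' = -1.5708 + 0.75·0.5 = -1.1958
R = v/ω = -0.5/0.75 = -0.6667
x' = -3.5 + -0.6667·(sin -1.1958 − sin -1.5708) = -3.5463
y' = -1 − -0.6667·(cos -1.1958 − cos -1.5708) = -0.7558

(-3.5463, -0.7558, -1.1958)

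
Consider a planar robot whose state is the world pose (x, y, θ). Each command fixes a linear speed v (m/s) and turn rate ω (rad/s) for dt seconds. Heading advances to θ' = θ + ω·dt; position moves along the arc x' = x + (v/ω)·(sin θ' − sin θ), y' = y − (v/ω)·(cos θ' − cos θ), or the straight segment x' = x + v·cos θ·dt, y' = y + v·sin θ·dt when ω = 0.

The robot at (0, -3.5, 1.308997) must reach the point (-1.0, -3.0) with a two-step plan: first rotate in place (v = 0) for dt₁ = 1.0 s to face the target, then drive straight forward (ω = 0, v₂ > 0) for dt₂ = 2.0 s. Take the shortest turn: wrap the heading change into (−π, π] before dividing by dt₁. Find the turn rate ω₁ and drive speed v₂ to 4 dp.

heading to target = atan2(-3−-3.5, -1−0) = 2.6779
Δθ = wrap(2.6779 − 1.3090) = 1.3689; ω₁ = Δθ/dt₁ = 1.3689
distance = √((-1−0)² + (-3−-3.5)²) = 1.1180; v₂ = distance/dt₂ = 0.5590

ω₁ = 1.3689, v₂ = 0.5590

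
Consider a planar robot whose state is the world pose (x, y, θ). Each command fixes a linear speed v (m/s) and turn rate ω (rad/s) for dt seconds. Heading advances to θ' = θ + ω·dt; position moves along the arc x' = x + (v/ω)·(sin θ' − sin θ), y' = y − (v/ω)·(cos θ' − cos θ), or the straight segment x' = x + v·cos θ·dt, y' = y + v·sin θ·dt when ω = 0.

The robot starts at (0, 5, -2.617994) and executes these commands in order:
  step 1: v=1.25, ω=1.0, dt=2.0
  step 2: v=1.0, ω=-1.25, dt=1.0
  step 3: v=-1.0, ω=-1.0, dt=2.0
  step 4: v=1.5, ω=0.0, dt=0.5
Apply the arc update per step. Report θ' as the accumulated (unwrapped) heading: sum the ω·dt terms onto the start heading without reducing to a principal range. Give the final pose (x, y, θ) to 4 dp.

step 1: θ'=-0.6180 (R=1.2500) → pose (-0.0993, 2.8987, -0.6180)
step 2: θ'=-1.8680 (R=-0.8000) → pose (0.2022, 2.0124, -1.8680)
step 3: θ'=-3.8680 (R=1.0000) → pose (1.8225, 2.4671, -3.8680)
step 4: θ'=-3.8680 (straight) → pose (1.2618, 2.9652, -3.8680)

(1.2618, 2.9652, -3.8680)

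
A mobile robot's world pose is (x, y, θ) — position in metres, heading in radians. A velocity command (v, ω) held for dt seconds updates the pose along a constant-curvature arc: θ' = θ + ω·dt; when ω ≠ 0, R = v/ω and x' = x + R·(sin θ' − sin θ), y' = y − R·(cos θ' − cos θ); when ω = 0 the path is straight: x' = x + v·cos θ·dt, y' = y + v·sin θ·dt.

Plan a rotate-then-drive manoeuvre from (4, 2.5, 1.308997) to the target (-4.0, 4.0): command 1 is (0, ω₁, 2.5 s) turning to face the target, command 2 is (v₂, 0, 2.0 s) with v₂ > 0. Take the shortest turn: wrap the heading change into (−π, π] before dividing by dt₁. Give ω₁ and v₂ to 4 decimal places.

heading to target = atan2(4−2.5, -4−4) = 2.9562
Δθ = wrap(2.9562 − 1.3090) = 1.6472; ω₁ = Δθ/dt₁ = 0.6589
distance = √((-4−4)² + (4−2.5)²) = 8.1394; v₂ = distance/dt₂ = 4.0697

ω₁ = 0.6589, v₂ = 4.0697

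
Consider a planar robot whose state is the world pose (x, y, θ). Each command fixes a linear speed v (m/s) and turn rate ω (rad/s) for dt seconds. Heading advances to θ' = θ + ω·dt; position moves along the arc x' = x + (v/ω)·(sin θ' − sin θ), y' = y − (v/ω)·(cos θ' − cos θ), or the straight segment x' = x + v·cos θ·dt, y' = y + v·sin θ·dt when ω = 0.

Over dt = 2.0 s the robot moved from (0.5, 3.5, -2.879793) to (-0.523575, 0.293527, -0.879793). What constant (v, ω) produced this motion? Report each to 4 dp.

Δθ = -0.879793 − -2.879793 = 2.000000
ω = Δθ/dt = 2.000000/2.0 = 1.0000
R = −Δy/(cos θ' − cos θ) = 2.0000
v = R·ω = 2.0000·1.0000 = 2.0000

v = 2.0000, ω = 1.0000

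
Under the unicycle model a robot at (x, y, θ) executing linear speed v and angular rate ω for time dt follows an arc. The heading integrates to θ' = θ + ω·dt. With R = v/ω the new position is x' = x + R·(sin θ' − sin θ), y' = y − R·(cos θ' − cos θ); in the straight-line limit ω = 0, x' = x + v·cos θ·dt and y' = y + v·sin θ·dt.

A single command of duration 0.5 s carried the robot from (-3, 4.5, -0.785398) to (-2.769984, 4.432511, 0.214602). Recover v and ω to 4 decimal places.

Δθ = 0.214602 − -0.785398 = 1.000000
ω = Δθ/dt = 1.000000/0.5 = 2.0000
R = Δx/(sin θ' − sin θ) = 0.2500
v = R·ω = 0.2500·2.0000 = 0.5000

v = 0.5000, ω = 2.0000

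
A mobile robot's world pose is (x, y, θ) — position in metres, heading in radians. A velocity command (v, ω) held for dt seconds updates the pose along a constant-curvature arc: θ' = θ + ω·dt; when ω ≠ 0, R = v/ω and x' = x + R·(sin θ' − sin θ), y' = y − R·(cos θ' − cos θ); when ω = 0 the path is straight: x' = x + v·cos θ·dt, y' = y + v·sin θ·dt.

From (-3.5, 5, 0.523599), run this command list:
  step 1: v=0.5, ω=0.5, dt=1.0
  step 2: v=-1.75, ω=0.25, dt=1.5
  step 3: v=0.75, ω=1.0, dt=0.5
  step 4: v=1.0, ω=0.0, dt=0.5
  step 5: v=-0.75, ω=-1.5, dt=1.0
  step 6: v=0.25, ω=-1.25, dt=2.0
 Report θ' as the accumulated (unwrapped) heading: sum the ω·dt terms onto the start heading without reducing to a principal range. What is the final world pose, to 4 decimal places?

(-4.2836, 2.8391, -2.1014)

step 1: θ'=1.0236 (R=1.0000) → pose (-3.1460, 5.3457, 1.0236)
step 2: θ'=1.3986 (R=-7.0000) → pose (-4.0646, 2.9031, 1.3986)
step 3: θ'=1.8986 (R=0.7500) → pose (-4.0934, 3.2731, 1.8986)
step 4: θ'=1.8986 (straight) → pose (-4.2544, 3.7465, 1.8986)
step 5: θ'=0.3986 (R=0.5000) → pose (-4.5337, 3.1247, 0.3986)
step 6: θ'=-2.1014 (R=-0.2000) → pose (-4.2836, 2.8391, -2.1014)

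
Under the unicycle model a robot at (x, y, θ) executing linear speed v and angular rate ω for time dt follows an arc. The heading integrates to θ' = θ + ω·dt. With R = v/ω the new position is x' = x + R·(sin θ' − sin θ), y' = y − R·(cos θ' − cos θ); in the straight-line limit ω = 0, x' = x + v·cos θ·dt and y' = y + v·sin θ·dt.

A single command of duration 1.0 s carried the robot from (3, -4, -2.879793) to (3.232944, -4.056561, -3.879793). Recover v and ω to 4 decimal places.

Δθ = -3.879793 − -2.879793 = -1.000000
ω = Δθ/dt = -1.000000/1.0 = -1.0000
R = Δx/(sin θ' − sin θ) = 0.2500
v = R·ω = 0.2500·-1.0000 = -0.2500

v = -0.2500, ω = -1.0000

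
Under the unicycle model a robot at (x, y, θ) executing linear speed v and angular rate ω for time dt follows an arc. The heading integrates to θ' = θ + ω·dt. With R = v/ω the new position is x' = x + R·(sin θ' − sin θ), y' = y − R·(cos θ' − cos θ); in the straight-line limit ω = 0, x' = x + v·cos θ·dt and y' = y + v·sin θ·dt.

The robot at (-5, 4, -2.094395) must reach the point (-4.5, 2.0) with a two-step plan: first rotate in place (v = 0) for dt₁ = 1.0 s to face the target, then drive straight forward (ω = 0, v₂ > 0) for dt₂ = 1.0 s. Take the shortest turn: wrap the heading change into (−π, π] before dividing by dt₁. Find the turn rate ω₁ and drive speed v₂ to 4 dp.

heading to target = atan2(2−4, -4.5−-5) = -1.3258
Δθ = wrap(-1.3258 − -2.0944) = 0.7686; ω₁ = Δθ/dt₁ = 0.7686
distance = √((-4.5−-5)² + (2−4)²) = 2.0616; v₂ = distance/dt₂ = 2.0616

ω₁ = 0.7686, v₂ = 2.0616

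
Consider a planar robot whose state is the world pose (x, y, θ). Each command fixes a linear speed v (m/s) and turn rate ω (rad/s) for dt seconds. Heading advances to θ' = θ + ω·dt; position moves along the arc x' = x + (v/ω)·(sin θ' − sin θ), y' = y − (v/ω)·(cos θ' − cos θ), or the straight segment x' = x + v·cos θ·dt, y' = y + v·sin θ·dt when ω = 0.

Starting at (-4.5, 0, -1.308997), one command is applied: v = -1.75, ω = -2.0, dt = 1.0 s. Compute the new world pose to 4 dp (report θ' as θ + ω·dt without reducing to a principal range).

θ' = -1.3090 + -2.0·1.0 = -3.3090
R = v/ω = -1.75/-2.0 = 0.8750
x' = -4.5 + 0.8750·(sin -3.3090 − sin -1.3090) = -3.5090
y' = 0 − 0.8750·(cos -3.3090 − cos -1.3090) = 1.0892

(-3.5090, 1.0892, -3.3090)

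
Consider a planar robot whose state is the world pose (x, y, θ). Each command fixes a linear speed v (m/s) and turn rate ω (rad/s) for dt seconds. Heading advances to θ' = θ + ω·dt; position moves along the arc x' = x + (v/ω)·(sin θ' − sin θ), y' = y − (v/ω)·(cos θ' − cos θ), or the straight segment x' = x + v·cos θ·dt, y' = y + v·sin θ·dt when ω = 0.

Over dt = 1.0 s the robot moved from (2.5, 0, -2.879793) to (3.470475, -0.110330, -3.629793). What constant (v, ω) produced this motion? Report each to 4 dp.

Δθ = -3.629793 − -2.879793 = -0.750000
ω = Δθ/dt = -0.750000/1.0 = -0.7500
R = Δx/(sin θ' − sin θ) = 1.3333
v = R·ω = 1.3333·-0.7500 = -1.0000

v = -1.0000, ω = -0.7500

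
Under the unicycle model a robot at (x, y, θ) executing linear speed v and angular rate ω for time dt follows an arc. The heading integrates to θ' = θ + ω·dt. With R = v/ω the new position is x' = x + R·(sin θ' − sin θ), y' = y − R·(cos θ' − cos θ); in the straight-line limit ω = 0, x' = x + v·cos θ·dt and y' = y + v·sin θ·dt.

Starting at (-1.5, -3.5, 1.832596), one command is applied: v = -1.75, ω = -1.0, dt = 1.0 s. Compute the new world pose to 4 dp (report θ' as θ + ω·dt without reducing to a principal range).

θ' = 1.8326 + -1.0·1.0 = 0.8326
R = v/ω = -1.75/-1.0 = 1.7500
x' = -1.5 + 1.7500·(sin 0.8326 − sin 1.8326) = -1.8959
y' = -3.5 − 1.7500·(cos 0.8326 − cos 1.8326) = -5.1306

(-1.8959, -5.1306, 0.8326)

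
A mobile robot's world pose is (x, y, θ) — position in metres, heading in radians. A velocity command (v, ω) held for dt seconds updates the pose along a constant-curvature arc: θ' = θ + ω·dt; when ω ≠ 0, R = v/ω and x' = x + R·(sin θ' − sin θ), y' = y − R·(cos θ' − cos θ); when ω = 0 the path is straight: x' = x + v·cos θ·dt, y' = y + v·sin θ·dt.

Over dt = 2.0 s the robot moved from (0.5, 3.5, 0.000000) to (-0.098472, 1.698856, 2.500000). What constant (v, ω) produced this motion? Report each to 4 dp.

Δθ = 2.500000 − 0.000000 = 2.500000
ω = Δθ/dt = 2.500000/2.0 = 1.2500
R = −Δy/(cos θ' − cos θ) = -1.0000
v = R·ω = -1.0000·1.2500 = -1.2500

v = -1.2500, ω = 1.2500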